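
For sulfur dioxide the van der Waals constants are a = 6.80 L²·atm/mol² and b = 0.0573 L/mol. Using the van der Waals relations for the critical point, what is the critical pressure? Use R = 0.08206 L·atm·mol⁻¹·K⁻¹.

For a van der Waals gas, P_c = a/(27b²).
P_c = 6.80/(27×(0.0573)²) = 6.80/0.088649 = 76.71 atm

P_c ≈ 76.71 atm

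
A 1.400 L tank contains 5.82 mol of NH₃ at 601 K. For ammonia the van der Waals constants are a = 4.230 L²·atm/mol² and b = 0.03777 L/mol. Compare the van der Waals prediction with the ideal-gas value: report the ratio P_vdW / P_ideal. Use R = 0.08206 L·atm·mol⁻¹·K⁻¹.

Ideal: P_ideal = nRT/V = (5.82)(0.08206)(601)/1.400 = 205.022 atm
vdW: P = nRT/(V − nb) − a n²/V² = 287.031/1.18018 − 143.280/1.96000 = 243.210 − 73.1020 = 170.108 atm
Ratio = 170.108/205.022 = 0.8297

P_vdW / P_ideal ≈ 0.8297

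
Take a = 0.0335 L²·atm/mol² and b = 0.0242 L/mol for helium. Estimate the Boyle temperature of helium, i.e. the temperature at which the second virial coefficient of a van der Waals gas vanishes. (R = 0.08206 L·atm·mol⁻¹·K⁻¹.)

T_B ≈ 16.87 K

For a van der Waals gas the second virial coefficient B₂ = b − a/(RT) vanishes at T_B = a/(Rb).
T_B = 0.0335/(0.08206×0.0242) = 0.0335/0.0019859 = 16.87 K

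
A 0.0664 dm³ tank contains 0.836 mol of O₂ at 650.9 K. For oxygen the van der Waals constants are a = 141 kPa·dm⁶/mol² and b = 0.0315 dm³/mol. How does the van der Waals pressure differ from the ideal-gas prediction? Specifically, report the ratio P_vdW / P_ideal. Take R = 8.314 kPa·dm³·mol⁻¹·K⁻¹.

Ideal: P_ideal = nRT/V = (0.836)(8.314)(650.9)/0.0664 = 68133.8 kPa
vdW: P = nRT/(V − nb) − a n²/V² = 4524.08/0.0400660 − 98.5443/0.00440896 = 112916 − 22350.9 = 90565 kPa
Ratio = 90565/68133.8 = 1.329

P_vdW / P_ideal ≈ 1.329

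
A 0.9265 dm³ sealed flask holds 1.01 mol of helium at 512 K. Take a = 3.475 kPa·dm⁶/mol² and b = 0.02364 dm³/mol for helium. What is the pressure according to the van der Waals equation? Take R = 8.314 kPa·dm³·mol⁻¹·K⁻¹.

P ≈ 4759 kPa

P = nRT/(V − nb) − a n²/V²
nRT/(V − nb) = (1.01)(8.314)(512)/(0.9265 − 1.01×0.02364) = 4299.3/0.90262 = 4763.1 kPa
a n²/V² = (3.475)(1.01)²/(0.9265)² = 4.1296 kPa
P = 4763.1 − 4.1296 = 4759 kPa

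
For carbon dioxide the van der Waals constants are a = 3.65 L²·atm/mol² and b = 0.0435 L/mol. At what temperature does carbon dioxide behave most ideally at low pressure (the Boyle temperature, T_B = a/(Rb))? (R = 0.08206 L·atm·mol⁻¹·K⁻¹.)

T_B ≈ 1023 K

For a van der Waals gas the second virial coefficient B₂ = b − a/(RT) vanishes at T_B = a/(Rb).
T_B = 3.65/(0.08206×0.0435) = 3.65/0.0035696 = 1023 K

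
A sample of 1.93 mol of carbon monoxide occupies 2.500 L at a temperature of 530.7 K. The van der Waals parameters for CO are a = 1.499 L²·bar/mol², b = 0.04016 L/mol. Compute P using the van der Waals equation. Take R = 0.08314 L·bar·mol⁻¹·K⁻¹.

P ≈ 34.26 bar

P = nRT/(V − nb) − a n²/V²
nRT/(V − nb) = (1.93)(0.08314)(530.7)/(2.500 − 1.93×0.04016) = 85.156/2.4225 = 35.152 bar
a n²/V² = (1.499)(1.93)²/(2.500)² = 0.89338 bar
P = 35.152 − 0.89338 = 34.26 bar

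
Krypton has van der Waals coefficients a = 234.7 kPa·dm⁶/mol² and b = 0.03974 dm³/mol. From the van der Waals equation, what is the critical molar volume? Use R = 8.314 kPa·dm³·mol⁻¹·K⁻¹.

V_m,c ≈ 0.1192 dm³/mol

For a van der Waals gas, V_m,c = 3b.
V_m,c = 3×0.03974 = 0.1192 dm³/mol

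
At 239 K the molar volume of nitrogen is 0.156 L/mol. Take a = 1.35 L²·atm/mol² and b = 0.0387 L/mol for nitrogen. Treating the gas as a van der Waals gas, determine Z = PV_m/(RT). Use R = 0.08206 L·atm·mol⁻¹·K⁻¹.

Z ≈ 0.8887

P = RT/(V_m − b) − a/V_m² = (0.08206)(239)/(0.156 − 0.0387) − 1.35/(0.156)²
  = 19.612/0.11730 − 55.473 = 167.20 − 55.473 = 111.73 atm
Z = PV_m/(RT) = (111.73)(0.156)/((0.08206)(239)) = 17.430/19.612 = 0.8887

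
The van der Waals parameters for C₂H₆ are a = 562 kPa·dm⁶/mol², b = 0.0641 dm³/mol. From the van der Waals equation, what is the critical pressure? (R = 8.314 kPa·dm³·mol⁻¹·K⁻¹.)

P_c ≈ 5066 kPa

For a van der Waals gas, P_c = a/(27b²).
P_c = 562/(27×(0.0641)²) = 562/0.11094 = 5066 kPa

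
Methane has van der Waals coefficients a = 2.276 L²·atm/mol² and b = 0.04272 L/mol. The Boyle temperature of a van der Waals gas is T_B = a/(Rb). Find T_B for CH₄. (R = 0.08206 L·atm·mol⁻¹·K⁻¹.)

For a van der Waals gas the second virial coefficient B₂ = b − a/(RT) vanishes at T_B = a/(Rb).
T_B = 2.276/(0.08206×0.04272) = 2.276/0.0035056 = 649.2 K

T_B ≈ 649.2 K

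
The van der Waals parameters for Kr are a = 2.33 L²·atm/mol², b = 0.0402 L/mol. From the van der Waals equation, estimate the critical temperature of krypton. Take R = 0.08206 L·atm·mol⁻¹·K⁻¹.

T_c ≈ 209.3 K

For a van der Waals gas, T_c = 8a/(27Rb).
T_c = 8×2.33/(27×0.08206×0.0402) = 18.640/0.089068 = 209.3 K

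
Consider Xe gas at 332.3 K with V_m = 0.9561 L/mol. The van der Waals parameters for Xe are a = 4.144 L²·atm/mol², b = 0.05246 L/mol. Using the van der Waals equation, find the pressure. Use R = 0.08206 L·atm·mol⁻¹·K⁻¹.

P ≈ 25.64 atm

P = RT/(V_m − b) − a/V_m²
RT/(V_m − b) = (0.08206)(332.3)/(0.9561 − 0.05246) = 27.269/0.90364 = 30.177 atm
a/V_m² = 4.144/(0.9561)² = 4.5333 atm
P = 30.177 − 4.5333 = 25.64 atm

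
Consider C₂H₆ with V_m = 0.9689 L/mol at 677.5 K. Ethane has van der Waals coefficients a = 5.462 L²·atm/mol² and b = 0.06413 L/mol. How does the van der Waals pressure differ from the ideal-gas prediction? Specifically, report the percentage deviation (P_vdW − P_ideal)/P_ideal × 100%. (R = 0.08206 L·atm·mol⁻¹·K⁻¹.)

Ideal: P_ideal = RT/V_m = (0.08206)(677.5)/0.9689 = 57.3802 atm
vdW: P = RT/(V_m − b) − a/V_m² = 55.5957/0.904770 − 5.462/0.938767 = 61.4473 − 5.81827 = 55.6290 atm
% deviation = (55.6290 − 57.3802)/57.3802 × 100% = -3.05%

-3.05 %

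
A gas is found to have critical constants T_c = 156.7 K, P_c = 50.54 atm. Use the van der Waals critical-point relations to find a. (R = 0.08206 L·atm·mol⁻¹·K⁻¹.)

a ≈ 1.380 L²·atm/mol²

From T_c = 8a/(27Rb) and P_c = a/(27b²): a = 27 R² T_c²/(64 P_c).
a = 27×(0.08206)²×(156.7)²/(64×50.54) = 4464.4/3234.6 = 1.380 L²·atm/mol²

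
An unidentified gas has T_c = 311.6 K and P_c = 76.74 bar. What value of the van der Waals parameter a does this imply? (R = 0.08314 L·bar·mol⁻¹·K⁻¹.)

a ≈ 3.690 L²·bar/mol²

From T_c = 8a/(27Rb) and P_c = a/(27b²): a = 27 R² T_c²/(64 P_c).
a = 27×(0.08314)²×(311.6)²/(64×76.74) = 18121/4911.4 = 3.690 L²·bar/mol²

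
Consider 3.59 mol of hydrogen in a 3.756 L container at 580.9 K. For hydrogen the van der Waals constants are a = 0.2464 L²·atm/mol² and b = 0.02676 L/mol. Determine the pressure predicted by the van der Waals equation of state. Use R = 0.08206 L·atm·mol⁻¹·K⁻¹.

P = nRT/(V − nb) − a n²/V²
nRT/(V − nb) = (3.59)(0.08206)(580.9)/(3.756 − 3.59×0.02676) = 171.13/3.6599 = 46.758 atm
a n²/V² = (0.2464)(3.59)²/(3.756)² = 0.22510 atm
P = 46.758 − 0.22510 = 46.53 atm

P ≈ 46.53 atm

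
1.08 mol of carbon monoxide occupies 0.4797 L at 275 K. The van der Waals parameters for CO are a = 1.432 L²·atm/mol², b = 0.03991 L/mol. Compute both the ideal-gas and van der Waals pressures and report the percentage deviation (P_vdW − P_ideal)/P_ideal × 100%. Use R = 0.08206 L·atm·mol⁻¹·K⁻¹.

Ideal: P_ideal = nRT/V = (1.08)(0.08206)(275)/0.4797 = 50.8064 atm
vdW: P = nRT/(V − nb) − a n²/V² = 24.3718/0.436597 − 1.67028/0.230112 = 55.8222 − 7.25855 = 48.5637 atm
% deviation = (48.5637 − 50.8064)/50.8064 × 100% = -4.41%

-4.41 %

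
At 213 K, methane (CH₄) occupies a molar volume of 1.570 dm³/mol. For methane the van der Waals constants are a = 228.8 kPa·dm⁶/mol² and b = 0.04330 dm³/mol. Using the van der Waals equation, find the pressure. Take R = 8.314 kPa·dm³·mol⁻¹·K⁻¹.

P = RT/(V_m − b) − a/V_m²
RT/(V_m − b) = (8.314)(213)/(1.570 − 0.04330) = 1770.9/1.5267 = 1160.0 kPa
a/V_m² = 228.8/(1.570)² = 92.823 kPa
P = 1160.0 − 92.823 = 1067 kPa

P ≈ 1067 kPa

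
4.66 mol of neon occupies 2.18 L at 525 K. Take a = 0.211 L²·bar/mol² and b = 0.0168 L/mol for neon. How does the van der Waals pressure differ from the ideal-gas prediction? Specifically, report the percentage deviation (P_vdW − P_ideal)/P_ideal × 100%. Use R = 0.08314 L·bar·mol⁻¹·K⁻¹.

2.69 %

Ideal: P_ideal = nRT/V = (4.66)(0.08314)(525)/2.18 = 93.3037 bar
vdW: P = nRT/(V − nb) − a n²/V² = 203.402/2.10171 − 4.58199/4.75240 = 96.7793 − 0.964142 = 95.8152 bar
% deviation = (95.8152 − 93.3037)/93.3037 × 100% = 2.69%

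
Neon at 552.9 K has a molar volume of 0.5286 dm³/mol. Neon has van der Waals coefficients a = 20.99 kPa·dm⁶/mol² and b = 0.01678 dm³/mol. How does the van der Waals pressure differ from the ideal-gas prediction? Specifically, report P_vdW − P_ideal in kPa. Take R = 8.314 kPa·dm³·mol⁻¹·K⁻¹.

Ideal: P_ideal = RT/V_m = (8.314)(552.9)/0.5286 = 8696.20 kPa
vdW: P = RT/(V_m − b) − a/V_m² = 4596.81/0.511820 − 20.99/0.279418 = 8981.30 − 75.1204 = 8906.18 kPa
ΔP = 8906.18 − 8696.20 = 210.0 kPa

ΔP ≈ 210.0 kPa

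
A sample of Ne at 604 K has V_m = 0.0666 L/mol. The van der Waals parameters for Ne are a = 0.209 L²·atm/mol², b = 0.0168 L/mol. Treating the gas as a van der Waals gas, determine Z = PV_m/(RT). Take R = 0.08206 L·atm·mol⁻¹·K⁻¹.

P = RT/(V_m − b) − a/V_m² = (0.08206)(604)/(0.0666 − 0.0168) − 0.209/(0.0666)²
  = 49.564/0.049800 − 47.119 = 995.26 − 47.119 = 948.14 atm
Z = PV_m/(RT) = (948.14)(0.0666)/((0.08206)(604)) = 63.146/49.564 = 1.274

Z ≈ 1.274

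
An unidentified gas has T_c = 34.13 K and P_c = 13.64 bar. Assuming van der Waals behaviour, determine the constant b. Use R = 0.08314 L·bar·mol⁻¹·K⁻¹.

b ≈ 0.02600 L/mol

From T_c = 8a/(27Rb) and P_c = a/(27b²): b = R T_c/(8 P_c).
b = (0.08314)(34.13)/(8×13.64) = 2.8376/109.12 = 0.02600 L/mol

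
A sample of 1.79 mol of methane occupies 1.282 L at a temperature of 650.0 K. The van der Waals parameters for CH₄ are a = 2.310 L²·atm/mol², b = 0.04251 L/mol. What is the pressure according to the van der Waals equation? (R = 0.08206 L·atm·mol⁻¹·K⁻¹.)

P = nRT/(V − nb) − a n²/V²
nRT/(V − nb) = (1.79)(0.08206)(650.0)/(1.282 − 1.79×0.04251) = 95.477/1.2059 = 79.175 atm
a n²/V² = (2.310)(1.79)²/(1.282)² = 4.5034 atm
P = 79.175 − 4.5034 = 74.67 atm

P ≈ 74.67 atm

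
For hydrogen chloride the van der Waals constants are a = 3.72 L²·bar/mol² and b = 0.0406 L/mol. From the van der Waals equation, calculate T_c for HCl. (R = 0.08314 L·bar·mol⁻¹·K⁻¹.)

T_c ≈ 326.5 K

For a van der Waals gas, T_c = 8a/(27Rb).
T_c = 8×3.72/(27×0.08314×0.0406) = 29.760/0.091138 = 326.5 K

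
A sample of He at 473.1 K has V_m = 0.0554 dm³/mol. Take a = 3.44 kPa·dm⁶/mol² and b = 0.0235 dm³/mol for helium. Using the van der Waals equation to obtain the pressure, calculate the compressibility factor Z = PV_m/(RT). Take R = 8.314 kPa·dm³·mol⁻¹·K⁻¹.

Z ≈ 1.721

P = RT/(V_m − b) − a/V_m² = (8.314)(473.1)/(0.0554 − 0.0235) − 3.44/(0.0554)²
  = 3933.4/0.031900 − 1120.8 = 123304 − 1120.8 = 122183 kPa
Z = PV_m/(RT) = (122183)(0.0554)/((8.314)(473.1)) = 6768.9/3933.4 = 1.721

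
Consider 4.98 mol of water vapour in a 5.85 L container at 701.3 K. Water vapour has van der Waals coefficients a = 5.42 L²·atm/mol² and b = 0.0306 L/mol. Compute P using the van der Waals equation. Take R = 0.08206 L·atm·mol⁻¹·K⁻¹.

P = nRT/(V − nb) − a n²/V²
nRT/(V − nb) = (4.98)(0.08206)(701.3)/(5.85 − 4.98×0.0306) = 286.59/5.6976 = 50.300 atm
a n²/V² = (5.42)(4.98)²/(5.85)² = 3.9278 atm
P = 50.300 − 3.9278 = 46.37 atm

P ≈ 46.37 atm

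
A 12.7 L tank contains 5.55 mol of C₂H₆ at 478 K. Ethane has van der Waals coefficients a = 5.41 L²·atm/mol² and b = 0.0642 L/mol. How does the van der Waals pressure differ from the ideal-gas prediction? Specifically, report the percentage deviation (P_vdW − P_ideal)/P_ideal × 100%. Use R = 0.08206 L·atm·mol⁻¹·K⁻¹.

Ideal: P_ideal = nRT/V = (5.55)(0.08206)(478)/12.7 = 17.1415 atm
vdW: P = nRT/(V − nb) − a n²/V² = 217.697/12.3437 − 166.642/161.290 = 17.6363 − 1.03318 = 16.6031 atm
% deviation = (16.6031 − 17.1415)/17.1415 × 100% = -3.14%

-3.14 %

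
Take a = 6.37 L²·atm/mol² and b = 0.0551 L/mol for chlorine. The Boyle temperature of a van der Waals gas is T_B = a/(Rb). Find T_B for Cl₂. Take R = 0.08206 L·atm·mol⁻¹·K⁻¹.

For a van der Waals gas the second virial coefficient B₂ = b − a/(RT) vanishes at T_B = a/(Rb).
T_B = 6.37/(0.08206×0.0551) = 6.37/0.0045215 = 1409 K

T_B ≈ 1409 K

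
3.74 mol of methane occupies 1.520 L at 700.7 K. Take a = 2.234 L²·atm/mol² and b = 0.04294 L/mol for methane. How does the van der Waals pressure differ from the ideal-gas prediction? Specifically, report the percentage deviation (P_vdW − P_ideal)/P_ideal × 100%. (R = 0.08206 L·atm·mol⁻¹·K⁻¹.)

2.25 %

Ideal: P_ideal = nRT/V = (3.74)(0.08206)(700.7)/1.520 = 141.479 atm
vdW: P = nRT/(V − nb) − a n²/V² = 215.048/1.35940 − 31.2483/2.31040 = 158.193 − 13.5251 = 144.668 atm
% deviation = (144.668 − 141.479)/141.479 × 100% = 2.25%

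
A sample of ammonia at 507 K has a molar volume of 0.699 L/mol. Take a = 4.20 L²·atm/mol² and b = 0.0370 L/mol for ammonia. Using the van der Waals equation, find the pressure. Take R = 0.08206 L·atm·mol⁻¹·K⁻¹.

P ≈ 54.25 atm

P = RT/(V_m − b) − a/V_m²
RT/(V_m − b) = (0.08206)(507)/(0.699 − 0.0370) = 41.604/0.66200 = 62.846 atm
a/V_m² = 4.20/(0.699)² = 8.5960 atm
P = 62.846 − 8.5960 = 54.25 atm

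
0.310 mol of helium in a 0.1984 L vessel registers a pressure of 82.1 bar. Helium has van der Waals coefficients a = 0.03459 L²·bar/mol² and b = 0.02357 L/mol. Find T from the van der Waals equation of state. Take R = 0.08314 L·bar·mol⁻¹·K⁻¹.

T = (P + a n²/V²)(V − nb)/(nR)
P + a n²/V² = 82.1 + (0.03459)(0.310)²/(0.1984)² = 82.184 bar
V − nb = 0.1984 − (0.310)(0.02357) = 0.19109 L
T = (82.184)(0.19109)/((0.310)(0.08314)) = 609.3 K

T ≈ 609.3 K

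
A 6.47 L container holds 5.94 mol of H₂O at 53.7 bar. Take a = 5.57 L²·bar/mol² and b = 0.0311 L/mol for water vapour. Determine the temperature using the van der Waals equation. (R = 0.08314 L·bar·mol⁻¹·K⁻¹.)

T = (P + a n²/V²)(V − nb)/(nR)
P + a n²/V² = 53.7 + (5.57)(5.94)²/(6.47)² = 58.395 bar
V − nb = 6.47 − (5.94)(0.0311) = 6.2853 L
T = (58.395)(6.2853)/((5.94)(0.08314)) = 743.2 K

T ≈ 743.2 K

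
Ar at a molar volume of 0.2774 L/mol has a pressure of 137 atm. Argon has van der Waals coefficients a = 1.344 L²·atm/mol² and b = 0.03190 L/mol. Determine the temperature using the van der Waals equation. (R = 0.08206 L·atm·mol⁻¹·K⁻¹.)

T = (P + a/V_m²)(V_m − b)/R
P + a/V_m² = 137 + 1.344/(0.2774)² = 154.47 atm
V_m − b = 0.2774 − 0.03190 = 0.24550 L/mol
T = (154.47)(0.24550)/0.08206 = 462.1 K

T ≈ 462.1 K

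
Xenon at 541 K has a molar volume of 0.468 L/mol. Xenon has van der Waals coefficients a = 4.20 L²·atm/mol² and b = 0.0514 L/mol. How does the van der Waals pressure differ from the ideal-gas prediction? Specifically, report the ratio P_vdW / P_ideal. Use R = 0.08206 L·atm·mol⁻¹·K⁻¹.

Ideal: P_ideal = RT/V_m = (0.08206)(541)/0.468 = 94.8600 atm
vdW: P = RT/(V_m − b) − a/V_m² = 44.3945/0.416600 − 4.20/0.219024 = 106.564 − 19.1760 = 87.388 atm
Ratio = 87.388/94.8600 = 0.9212

P_vdW / P_ideal ≈ 0.9212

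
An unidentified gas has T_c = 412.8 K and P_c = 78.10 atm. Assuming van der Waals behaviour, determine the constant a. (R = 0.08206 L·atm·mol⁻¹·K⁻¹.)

a ≈ 6.198 L²·atm/mol²

From T_c = 8a/(27Rb) and P_c = a/(27b²): a = 27 R² T_c²/(64 P_c).
a = 27×(0.08206)²×(412.8)²/(64×78.10) = 30982/4998.4 = 6.198 L²·atm/mol²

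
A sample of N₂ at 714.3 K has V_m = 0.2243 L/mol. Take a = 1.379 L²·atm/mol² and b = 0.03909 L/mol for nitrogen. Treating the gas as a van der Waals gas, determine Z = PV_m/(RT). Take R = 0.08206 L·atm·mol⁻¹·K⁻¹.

P = RT/(V_m − b) − a/V_m² = (0.08206)(714.3)/(0.2243 − 0.03909) − 1.379/(0.2243)²
  = 58.615/0.18521 − 27.410 = 316.48 − 27.410 = 289.07 atm
Z = PV_m/(RT) = (289.07)(0.2243)/((0.08206)(714.3)) = 64.838/58.615 = 1.106

Z ≈ 1.106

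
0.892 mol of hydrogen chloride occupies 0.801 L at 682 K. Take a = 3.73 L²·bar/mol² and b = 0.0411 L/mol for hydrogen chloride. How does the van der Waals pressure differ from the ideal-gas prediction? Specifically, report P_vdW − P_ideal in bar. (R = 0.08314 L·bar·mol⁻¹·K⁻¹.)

Ideal: P_ideal = nRT/V = (0.892)(0.08314)(682)/0.801 = 63.1432 bar
vdW: P = nRT/(V − nb) − a n²/V² = 50.5777/0.764339 − 2.96783/0.641601 = 66.1718 − 4.62566 = 61.5461 bar
ΔP = 61.5461 − 63.1432 = -1.597 bar

ΔP ≈ -1.597 bar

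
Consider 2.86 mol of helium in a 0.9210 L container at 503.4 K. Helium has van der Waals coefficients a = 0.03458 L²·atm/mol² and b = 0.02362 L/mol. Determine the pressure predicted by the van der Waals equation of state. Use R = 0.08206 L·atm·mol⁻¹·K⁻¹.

P ≈ 138.1 atm

P = nRT/(V − nb) − a n²/V²
nRT/(V − nb) = (2.86)(0.08206)(503.4)/(0.9210 − 2.86×0.02362) = 118.14/0.85345 = 138.43 atm
a n²/V² = (0.03458)(2.86)²/(0.9210)² = 0.33346 atm
P = 138.43 − 0.33346 = 138.1 atm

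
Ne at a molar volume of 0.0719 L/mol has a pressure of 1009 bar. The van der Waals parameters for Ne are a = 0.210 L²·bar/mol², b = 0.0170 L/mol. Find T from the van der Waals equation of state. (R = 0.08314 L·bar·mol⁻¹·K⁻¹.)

T = (P + a/V_m²)(V_m − b)/R
P + a/V_m² = 1009 + 0.210/(0.0719)² = 1049.6 bar
V_m − b = 0.0719 − 0.0170 = 0.054900 L/mol
T = (1049.6)(0.054900)/0.08314 = 693.1 K

T ≈ 693.1 K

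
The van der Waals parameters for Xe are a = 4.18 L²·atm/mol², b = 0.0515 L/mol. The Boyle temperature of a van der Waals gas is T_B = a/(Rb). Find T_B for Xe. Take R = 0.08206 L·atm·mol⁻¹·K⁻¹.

T_B ≈ 989.1 K

For a van der Waals gas the second virial coefficient B₂ = b − a/(RT) vanishes at T_B = a/(Rb).
T_B = 4.18/(0.08206×0.0515) = 4.18/0.0042261 = 989.1 K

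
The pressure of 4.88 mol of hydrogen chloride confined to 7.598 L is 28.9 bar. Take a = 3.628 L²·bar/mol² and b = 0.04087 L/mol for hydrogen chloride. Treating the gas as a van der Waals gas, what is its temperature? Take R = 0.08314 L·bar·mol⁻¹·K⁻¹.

T ≈ 554.3 K

T = (P + a n²/V²)(V − nb)/(nR)
P + a n²/V² = 28.9 + (3.628)(4.88)²/(7.598)² = 30.397 bar
V − nb = 7.598 − (4.88)(0.04087) = 7.3986 L
T = (30.397)(7.3986)/((4.88)(0.08314)) = 554.3 K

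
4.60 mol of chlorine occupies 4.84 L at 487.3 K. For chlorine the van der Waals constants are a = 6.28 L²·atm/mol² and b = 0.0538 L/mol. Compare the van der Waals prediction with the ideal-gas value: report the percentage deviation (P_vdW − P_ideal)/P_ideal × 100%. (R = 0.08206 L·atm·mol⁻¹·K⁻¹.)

Ideal: P_ideal = nRT/V = (4.60)(0.08206)(487.3)/4.84 = 38.0050 atm
vdW: P = nRT/(V − nb) − a n²/V² = 183.944/4.59252 − 132.885/23.4256 = 40.0530 − 5.67264 = 34.3804 atm
% deviation = (34.3804 − 38.0050)/38.0050 × 100% = -9.54%

-9.54 %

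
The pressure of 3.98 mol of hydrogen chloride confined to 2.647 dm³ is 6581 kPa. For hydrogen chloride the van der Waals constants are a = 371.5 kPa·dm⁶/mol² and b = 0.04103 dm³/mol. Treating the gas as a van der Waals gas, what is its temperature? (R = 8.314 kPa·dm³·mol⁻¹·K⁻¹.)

T ≈ 557.0 K

T = (P + a n²/V²)(V − nb)/(nR)
P + a n²/V² = 6581 + (371.5)(3.98)²/(2.647)² = 7420.9 kPa
V − nb = 2.647 − (3.98)(0.04103) = 2.4837 dm³
T = (7420.9)(2.4837)/((3.98)(8.314)) = 557.0 K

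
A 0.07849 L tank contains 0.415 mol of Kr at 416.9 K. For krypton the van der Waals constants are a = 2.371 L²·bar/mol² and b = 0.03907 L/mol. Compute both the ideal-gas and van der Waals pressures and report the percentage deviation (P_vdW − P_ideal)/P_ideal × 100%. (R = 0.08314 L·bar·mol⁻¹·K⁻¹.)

-10.13 %

Ideal: P_ideal = nRT/V = (0.415)(0.08314)(416.9)/0.07849 = 183.263 bar
vdW: P = nRT/(V − nb) − a n²/V² = 14.3843/0.0622760 − 0.408345/0.00616068 = 230.977 − 66.2825 = 164.695 bar
% deviation = (164.695 − 183.263)/183.263 × 100% = -10.13%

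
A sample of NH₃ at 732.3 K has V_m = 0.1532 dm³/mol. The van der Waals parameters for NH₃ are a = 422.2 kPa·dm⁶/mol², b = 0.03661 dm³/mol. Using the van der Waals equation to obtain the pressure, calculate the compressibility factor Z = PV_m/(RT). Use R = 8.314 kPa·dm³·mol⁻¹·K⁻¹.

Z ≈ 0.8614

P = RT/(V_m − b) − a/V_m² = (8.314)(732.3)/(0.1532 − 0.03661) − 422.2/(0.1532)²
  = 6088.3/0.11659 − 17989 = 52220 − 17989 = 34231 kPa
Z = PV_m/(RT) = (34231)(0.1532)/((8.314)(732.3)) = 5244.2/6088.3 = 0.8614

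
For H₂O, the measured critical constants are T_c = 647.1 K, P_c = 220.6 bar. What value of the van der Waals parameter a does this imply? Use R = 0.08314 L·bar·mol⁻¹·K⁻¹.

a ≈ 5.535 L²·bar/mol²

From T_c = 8a/(27Rb) and P_c = a/(27b²): a = 27 R² T_c²/(64 P_c).
a = 27×(0.08314)²×(647.1)²/(64×220.6) = 78150/14118 = 5.535 L²·bar/mol²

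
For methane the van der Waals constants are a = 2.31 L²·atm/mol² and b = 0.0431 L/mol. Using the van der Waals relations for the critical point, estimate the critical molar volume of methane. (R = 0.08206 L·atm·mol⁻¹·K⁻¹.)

For a van der Waals gas, V_m,c = 3b.
V_m,c = 3×0.0431 = 0.1293 L/mol

V_m,c ≈ 0.1293 L/mol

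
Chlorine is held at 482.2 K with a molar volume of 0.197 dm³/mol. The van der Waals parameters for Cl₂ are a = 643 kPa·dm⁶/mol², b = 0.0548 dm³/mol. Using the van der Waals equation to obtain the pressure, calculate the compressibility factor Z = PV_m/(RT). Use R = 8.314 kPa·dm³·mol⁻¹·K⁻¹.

P = RT/(V_m − b) − a/V_m² = (8.314)(482.2)/(0.197 − 0.0548) − 643/(0.197)²
  = 4009.0/0.14220 − 16568 = 28193 − 16568 = 11625 kPa
Z = PV_m/(RT) = (11625)(0.197)/((8.314)(482.2)) = 2290.1/4009.0 = 0.5712

Z ≈ 0.5712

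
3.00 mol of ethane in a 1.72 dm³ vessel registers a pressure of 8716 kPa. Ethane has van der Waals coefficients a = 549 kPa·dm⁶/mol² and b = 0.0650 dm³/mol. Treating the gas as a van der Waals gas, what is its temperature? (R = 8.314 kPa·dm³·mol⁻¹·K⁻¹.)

T = (P + a n²/V²)(V − nb)/(nR)
P + a n²/V² = 8716 + (549)(3.00)²/(1.72)² = 10386 kPa
V − nb = 1.72 − (3.00)(0.0650) = 1.5250 dm³
T = (10386)(1.5250)/((3.00)(8.314)) = 635.0 K

T ≈ 635.0 K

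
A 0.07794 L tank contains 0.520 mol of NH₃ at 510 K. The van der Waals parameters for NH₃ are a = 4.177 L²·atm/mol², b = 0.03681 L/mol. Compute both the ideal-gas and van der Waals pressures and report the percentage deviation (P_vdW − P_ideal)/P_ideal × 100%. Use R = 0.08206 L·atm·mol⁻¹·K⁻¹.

Ideal: P_ideal = nRT/V = (0.520)(0.08206)(510)/0.07794 = 279.219 atm
vdW: P = nRT/(V − nb) − a n²/V² = 21.7623/0.0587988 − 1.12946/0.00607464 = 370.115 − 185.930 = 184.185 atm
% deviation = (184.185 − 279.219)/279.219 × 100% = -34.04%

-34.04 %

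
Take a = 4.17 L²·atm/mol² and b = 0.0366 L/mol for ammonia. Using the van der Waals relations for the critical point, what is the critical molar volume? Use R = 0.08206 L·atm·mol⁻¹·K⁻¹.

For a van der Waals gas, V_m,c = 3b.
V_m,c = 3×0.0366 = 0.1098 L/mol

V_m,c ≈ 0.1098 L/mol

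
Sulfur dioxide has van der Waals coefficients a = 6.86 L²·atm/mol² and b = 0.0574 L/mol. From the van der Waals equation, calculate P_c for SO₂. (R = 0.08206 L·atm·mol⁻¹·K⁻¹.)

P_c ≈ 77.11 atm

For a van der Waals gas, P_c = a/(27b²).
P_c = 6.86/(27×(0.0574)²) = 6.86/0.088959 = 77.11 atm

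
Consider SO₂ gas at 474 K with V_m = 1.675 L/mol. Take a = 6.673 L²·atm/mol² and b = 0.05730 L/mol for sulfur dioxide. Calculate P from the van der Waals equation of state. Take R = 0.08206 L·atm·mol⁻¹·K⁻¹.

P = RT/(V_m − b) − a/V_m²
RT/(V_m − b) = (0.08206)(474)/(1.675 − 0.05730) = 38.896/1.6177 = 24.044 atm
a/V_m² = 6.673/(1.675)² = 2.3784 atm
P = 24.044 − 2.3784 = 21.67 atm

P ≈ 21.67 atm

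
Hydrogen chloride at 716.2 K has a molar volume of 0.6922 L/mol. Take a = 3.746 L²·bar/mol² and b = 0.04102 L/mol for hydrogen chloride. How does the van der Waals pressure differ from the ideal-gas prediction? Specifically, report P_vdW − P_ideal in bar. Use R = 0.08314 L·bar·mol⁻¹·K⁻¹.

Ideal: P_ideal = RT/V_m = (0.08314)(716.2)/0.6922 = 86.0226 bar
vdW: P = RT/(V_m − b) − a/V_m² = 59.5449/0.651180 − 3.746/0.479141 = 91.4415 − 7.81816 = 83.6233 bar
ΔP = 83.6233 − 86.0226 = -2.399 bar

ΔP ≈ -2.399 bar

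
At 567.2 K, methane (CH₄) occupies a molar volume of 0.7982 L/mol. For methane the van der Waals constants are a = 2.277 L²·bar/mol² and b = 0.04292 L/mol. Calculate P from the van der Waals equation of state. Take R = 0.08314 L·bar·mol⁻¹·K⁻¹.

P ≈ 58.86 bar

P = RT/(V_m − b) − a/V_m²
RT/(V_m − b) = (0.08314)(567.2)/(0.7982 − 0.04292) = 47.157/0.75528 = 62.436 bar
a/V_m² = 2.277/(0.7982)² = 3.5739 bar
P = 62.436 − 3.5739 = 58.86 bar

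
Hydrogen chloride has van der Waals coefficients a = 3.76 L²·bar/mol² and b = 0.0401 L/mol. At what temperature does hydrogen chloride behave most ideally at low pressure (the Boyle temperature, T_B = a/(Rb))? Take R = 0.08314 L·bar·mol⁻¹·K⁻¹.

For a van der Waals gas the second virial coefficient B₂ = b − a/(RT) vanishes at T_B = a/(Rb).
T_B = 3.76/(0.08314×0.0401) = 3.76/0.0033339 = 1128 K

T_B ≈ 1128 K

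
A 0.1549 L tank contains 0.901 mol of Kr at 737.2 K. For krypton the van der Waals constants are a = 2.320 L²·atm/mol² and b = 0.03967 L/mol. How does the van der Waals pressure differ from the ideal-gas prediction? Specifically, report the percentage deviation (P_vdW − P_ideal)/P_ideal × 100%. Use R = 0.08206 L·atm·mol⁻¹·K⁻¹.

7.69 %

Ideal: P_ideal = nRT/V = (0.901)(0.08206)(737.2)/0.1549 = 351.876 atm
vdW: P = nRT/(V − nb) − a n²/V² = 54.5057/0.119157 − 1.88338/0.0239940 = 457.428 − 78.4938 = 378.934 atm
% deviation = (378.934 − 351.876)/351.876 × 100% = 7.69%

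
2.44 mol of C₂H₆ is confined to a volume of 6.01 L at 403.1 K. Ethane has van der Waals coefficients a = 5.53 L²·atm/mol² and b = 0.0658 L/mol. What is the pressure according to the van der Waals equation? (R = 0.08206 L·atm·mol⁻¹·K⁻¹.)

P = nRT/(V − nb) − a n²/V²
nRT/(V − nb) = (2.44)(0.08206)(403.1)/(6.01 − 2.44×0.0658) = 80.711/5.8494 = 13.798 atm
a n²/V² = (5.53)(2.44)²/(6.01)² = 0.91150 atm
P = 13.798 − 0.91150 = 12.89 atm

P ≈ 12.89 atm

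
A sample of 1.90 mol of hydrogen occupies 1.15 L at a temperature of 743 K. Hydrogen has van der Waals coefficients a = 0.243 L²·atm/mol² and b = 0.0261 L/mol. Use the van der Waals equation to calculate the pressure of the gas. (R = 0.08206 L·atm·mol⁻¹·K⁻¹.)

P = nRT/(V − nb) − a n²/V²
nRT/(V − nb) = (1.90)(0.08206)(743)/(1.15 − 1.90×0.0261) = 115.84/1.1004 = 105.27 atm
a n²/V² = (0.243)(1.90)²/(1.15)² = 0.66331 atm
P = 105.27 − 0.66331 = 104.6 atm

P ≈ 104.6 atm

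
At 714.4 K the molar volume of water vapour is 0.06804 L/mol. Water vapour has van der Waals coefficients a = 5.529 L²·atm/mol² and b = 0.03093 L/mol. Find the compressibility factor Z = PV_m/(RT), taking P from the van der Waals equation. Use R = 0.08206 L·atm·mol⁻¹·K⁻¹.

P = RT/(V_m − b) − a/V_m² = (0.08206)(714.4)/(0.06804 − 0.03093) − 5.529/(0.06804)²
  = 58.624/0.037110 − 1194.3 = 1579.7 − 1194.3 = 385.4 atm
Z = PV_m/(RT) = (385.4)(0.06804)/((0.08206)(714.4)) = 26.223/58.624 = 0.4473

Z ≈ 0.4473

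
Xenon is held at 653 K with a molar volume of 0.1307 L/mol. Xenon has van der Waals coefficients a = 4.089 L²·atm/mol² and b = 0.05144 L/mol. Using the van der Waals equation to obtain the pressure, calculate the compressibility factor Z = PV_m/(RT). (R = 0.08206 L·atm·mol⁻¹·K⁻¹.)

Z ≈ 1.065

P = RT/(V_m − b) − a/V_m² = (0.08206)(653)/(0.1307 − 0.05144) − 4.089/(0.1307)²
  = 53.585/0.079260 − 239.37 = 676.07 − 239.37 = 436.70 atm
Z = PV_m/(RT) = (436.70)(0.1307)/((0.08206)(653)) = 57.077/53.585 = 1.065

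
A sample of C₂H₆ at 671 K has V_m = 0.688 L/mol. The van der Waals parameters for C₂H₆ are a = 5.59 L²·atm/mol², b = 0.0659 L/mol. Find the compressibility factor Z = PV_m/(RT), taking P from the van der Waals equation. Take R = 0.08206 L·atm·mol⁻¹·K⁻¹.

Z ≈ 0.9584

P = RT/(V_m − b) − a/V_m² = (0.08206)(671)/(0.688 − 0.0659) − 5.59/(0.688)²
  = 55.062/0.62210 − 11.810 = 88.510 − 11.810 = 76.700 atm
Z = PV_m/(RT) = (76.700)(0.688)/((0.08206)(671)) = 52.770/55.062 = 0.9584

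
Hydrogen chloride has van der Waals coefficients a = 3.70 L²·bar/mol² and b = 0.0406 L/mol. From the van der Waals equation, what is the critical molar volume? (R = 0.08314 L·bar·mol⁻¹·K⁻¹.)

For a van der Waals gas, V_m,c = 3b.
V_m,c = 3×0.0406 = 0.1218 L/mol

V_m,c ≈ 0.1218 L/mol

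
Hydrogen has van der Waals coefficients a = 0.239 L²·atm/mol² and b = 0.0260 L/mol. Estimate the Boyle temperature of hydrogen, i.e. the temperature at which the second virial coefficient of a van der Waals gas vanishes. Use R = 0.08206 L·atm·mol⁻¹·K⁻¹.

T_B ≈ 112.0 K

For a van der Waals gas the second virial coefficient B₂ = b − a/(RT) vanishes at T_B = a/(Rb).
T_B = 0.239/(0.08206×0.0260) = 0.239/0.0021336 = 112.0 K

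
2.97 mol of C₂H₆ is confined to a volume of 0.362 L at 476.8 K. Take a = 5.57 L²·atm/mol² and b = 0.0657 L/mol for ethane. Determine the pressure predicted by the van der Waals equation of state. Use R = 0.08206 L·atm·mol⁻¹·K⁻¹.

P = nRT/(V − nb) − a n²/V²
nRT/(V − nb) = (2.97)(0.08206)(476.8)/(0.362 − 2.97×0.0657) = 116.20/0.16687 = 696.35 atm
a n²/V² = (5.57)(2.97)²/(0.362)² = 374.93 atm
P = 696.35 − 374.93 = 321.4 atm

P ≈ 321.4 atm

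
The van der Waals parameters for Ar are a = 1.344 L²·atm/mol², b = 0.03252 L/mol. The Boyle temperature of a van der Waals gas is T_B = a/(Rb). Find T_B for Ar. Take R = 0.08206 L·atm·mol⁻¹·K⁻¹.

For a van der Waals gas the second virial coefficient B₂ = b − a/(RT) vanishes at T_B = a/(Rb).
T_B = 1.344/(0.08206×0.03252) = 1.344/0.0026686 = 503.6 K

T_B ≈ 503.6 K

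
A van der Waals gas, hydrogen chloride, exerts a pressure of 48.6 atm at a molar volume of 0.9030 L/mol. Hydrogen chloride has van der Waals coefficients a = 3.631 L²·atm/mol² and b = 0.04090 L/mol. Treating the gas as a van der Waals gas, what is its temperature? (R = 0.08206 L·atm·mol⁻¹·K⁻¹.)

T ≈ 557.4 K

T = (P + a/V_m²)(V_m − b)/R
P + a/V_m² = 48.6 + 3.631/(0.9030)² = 53.053 atm
V_m − b = 0.9030 − 0.04090 = 0.86210 L/mol
T = (53.053)(0.86210)/0.08206 = 557.4 K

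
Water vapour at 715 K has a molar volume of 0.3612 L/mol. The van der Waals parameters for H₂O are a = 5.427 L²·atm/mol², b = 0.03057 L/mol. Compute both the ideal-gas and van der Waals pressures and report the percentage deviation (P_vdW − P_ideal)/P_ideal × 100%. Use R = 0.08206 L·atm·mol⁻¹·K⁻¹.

Ideal: P_ideal = RT/V_m = (0.08206)(715)/0.3612 = 162.439 atm
vdW: P = RT/(V_m − b) − a/V_m² = 58.6729/0.330630 − 5.427/0.130465 = 177.458 − 41.5974 = 135.861 atm
% deviation = (135.861 − 162.439)/162.439 × 100% = -16.36%

-16.36 %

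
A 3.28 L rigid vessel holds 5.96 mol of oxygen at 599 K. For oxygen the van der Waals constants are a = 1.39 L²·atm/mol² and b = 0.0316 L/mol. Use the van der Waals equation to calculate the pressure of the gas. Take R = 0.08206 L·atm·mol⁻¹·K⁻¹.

P ≈ 90.17 atm

P = nRT/(V − nb) − a n²/V²
nRT/(V − nb) = (5.96)(0.08206)(599)/(3.28 − 5.96×0.0316) = 292.96/3.0917 = 94.757 atm
a n²/V² = (1.39)(5.96)²/(3.28)² = 4.5894 atm
P = 94.757 − 4.5894 = 90.17 atm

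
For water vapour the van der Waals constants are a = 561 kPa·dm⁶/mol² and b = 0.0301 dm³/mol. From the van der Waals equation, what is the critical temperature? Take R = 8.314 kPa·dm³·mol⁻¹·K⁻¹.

T_c ≈ 664.2 K

For a van der Waals gas, T_c = 8a/(27Rb).
T_c = 8×561/(27×8.314×0.0301) = 4488.0/6.7568 = 664.2 K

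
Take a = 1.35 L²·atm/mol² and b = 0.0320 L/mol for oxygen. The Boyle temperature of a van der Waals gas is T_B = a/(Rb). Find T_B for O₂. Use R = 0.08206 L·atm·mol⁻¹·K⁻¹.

T_B ≈ 514.1 K

For a van der Waals gas the second virial coefficient B₂ = b − a/(RT) vanishes at T_B = a/(Rb).
T_B = 1.35/(0.08206×0.0320) = 1.35/0.0026259 = 514.1 K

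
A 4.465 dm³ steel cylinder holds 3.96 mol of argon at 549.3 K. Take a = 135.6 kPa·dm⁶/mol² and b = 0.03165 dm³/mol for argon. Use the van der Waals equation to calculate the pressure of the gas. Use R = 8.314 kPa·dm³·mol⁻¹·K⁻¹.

P ≈ 4061 kPa

P = nRT/(V − nb) − a n²/V²
nRT/(V − nb) = (3.96)(8.314)(549.3)/(4.465 − 3.96×0.03165) = 18085/4.3397 = 4167.3 kPa
a n²/V² = (135.6)(3.96)²/(4.465)² = 106.66 kPa
P = 4167.3 − 106.66 = 4061 kPa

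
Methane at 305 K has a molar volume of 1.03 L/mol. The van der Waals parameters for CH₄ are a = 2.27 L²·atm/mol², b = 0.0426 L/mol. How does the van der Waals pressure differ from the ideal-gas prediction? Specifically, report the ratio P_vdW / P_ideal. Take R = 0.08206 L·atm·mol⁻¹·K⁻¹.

Ideal: P_ideal = RT/V_m = (0.08206)(305)/1.03 = 24.2993 atm
vdW: P = RT/(V_m − b) − a/V_m² = 25.0283/0.987400 − 2.27/1.06090 = 25.3477 − 2.13969 = 23.2080 atm
Ratio = 23.2080/24.2993 = 0.9551

P_vdW / P_ideal ≈ 0.9551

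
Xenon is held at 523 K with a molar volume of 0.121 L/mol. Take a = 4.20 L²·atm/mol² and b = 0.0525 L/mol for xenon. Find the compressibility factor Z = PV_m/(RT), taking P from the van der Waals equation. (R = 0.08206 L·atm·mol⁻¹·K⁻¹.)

P = RT/(V_m − b) − a/V_m² = (0.08206)(523)/(0.121 − 0.0525) − 4.20/(0.121)²
  = 42.917/0.068500 − 286.87 = 626.53 − 286.87 = 339.66 atm
Z = PV_m/(RT) = (339.66)(0.121)/((0.08206)(523)) = 41.099/42.917 = 0.9576

Z ≈ 0.9576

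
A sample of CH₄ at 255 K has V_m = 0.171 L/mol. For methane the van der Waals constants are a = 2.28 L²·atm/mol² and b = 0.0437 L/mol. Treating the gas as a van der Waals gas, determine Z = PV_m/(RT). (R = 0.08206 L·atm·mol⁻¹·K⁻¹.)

Z ≈ 0.7061

P = RT/(V_m − b) − a/V_m² = (0.08206)(255)/(0.171 − 0.0437) − 2.28/(0.171)²
  = 20.925/0.12730 − 77.973 = 164.38 − 77.973 = 86.41 atm
Z = PV_m/(RT) = (86.41)(0.171)/((0.08206)(255)) = 14.776/20.925 = 0.7061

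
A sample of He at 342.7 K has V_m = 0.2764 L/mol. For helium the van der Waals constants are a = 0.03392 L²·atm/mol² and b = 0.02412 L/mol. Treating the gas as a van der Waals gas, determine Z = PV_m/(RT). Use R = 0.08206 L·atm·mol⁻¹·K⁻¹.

Z ≈ 1.091

P = RT/(V_m − b) − a/V_m² = (0.08206)(342.7)/(0.2764 − 0.02412) − 0.03392/(0.2764)²
  = 28.122/0.25228 − 0.44400 = 111.47 − 0.44400 = 111.03 atm
Z = PV_m/(RT) = (111.03)(0.2764)/((0.08206)(342.7)) = 30.689/28.122 = 1.091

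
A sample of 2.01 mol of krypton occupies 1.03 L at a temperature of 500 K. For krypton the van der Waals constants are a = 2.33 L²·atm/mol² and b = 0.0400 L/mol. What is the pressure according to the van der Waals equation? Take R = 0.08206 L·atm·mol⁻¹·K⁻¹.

P = nRT/(V − nb) − a n²/V²
nRT/(V − nb) = (2.01)(0.08206)(500)/(1.03 − 2.01×0.0400) = 82.470/0.94960 = 86.847 atm
a n²/V² = (2.33)(2.01)²/(1.03)² = 8.8731 atm
P = 86.847 − 8.8731 = 77.97 atm

P ≈ 77.97 atm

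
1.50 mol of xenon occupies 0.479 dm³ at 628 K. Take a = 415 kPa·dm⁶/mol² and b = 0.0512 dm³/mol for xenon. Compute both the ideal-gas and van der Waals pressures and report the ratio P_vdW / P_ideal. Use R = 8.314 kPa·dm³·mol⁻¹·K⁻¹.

Ideal: P_ideal = nRT/V = (1.50)(8.314)(628)/0.479 = 16350.3 kPa
vdW: P = nRT/(V − nb) − a n²/V² = 7831.79/0.402200 − 933.750/0.229441 = 19472.4 − 4069.67 = 15402.7 kPa
Ratio = 15402.7/16350.3 = 0.9420

P_vdW / P_ideal ≈ 0.9420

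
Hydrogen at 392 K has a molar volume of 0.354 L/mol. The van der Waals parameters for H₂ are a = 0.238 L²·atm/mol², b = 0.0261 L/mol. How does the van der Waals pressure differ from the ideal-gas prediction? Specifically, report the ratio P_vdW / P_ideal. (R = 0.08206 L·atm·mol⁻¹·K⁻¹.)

Ideal: P_ideal = RT/V_m = (0.08206)(392)/0.354 = 90.8687 atm
vdW: P = RT/(V_m − b) − a/V_m² = 32.1675/0.327900 − 0.238/0.125316 = 98.1016 − 1.89920 = 96.2024 atm
Ratio = 96.2024/90.8687 = 1.059

P_vdW / P_ideal ≈ 1.059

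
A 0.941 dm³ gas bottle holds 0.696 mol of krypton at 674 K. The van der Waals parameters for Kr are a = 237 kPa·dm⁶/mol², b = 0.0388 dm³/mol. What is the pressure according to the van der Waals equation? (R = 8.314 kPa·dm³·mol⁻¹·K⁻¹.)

P ≈ 4137 kPa

P = nRT/(V − nb) − a n²/V²
nRT/(V − nb) = (0.696)(8.314)(674)/(0.941 − 0.696×0.0388) = 3900.1/0.91400 = 4267.1 kPa
a n²/V² = (237)(0.696)²/(0.941)² = 129.65 kPa
P = 4267.1 − 129.65 = 4137 kPa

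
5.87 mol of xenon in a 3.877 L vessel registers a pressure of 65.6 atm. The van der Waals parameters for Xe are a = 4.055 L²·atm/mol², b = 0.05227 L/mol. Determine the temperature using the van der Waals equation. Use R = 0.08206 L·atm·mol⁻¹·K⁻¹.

T = (P + a n²/V²)(V − nb)/(nR)
P + a n²/V² = 65.6 + (4.055)(5.87)²/(3.877)² = 74.896 atm
V − nb = 3.877 − (5.87)(0.05227) = 3.5702 L
T = (74.896)(3.5702)/((5.87)(0.08206)) = 555.1 K

T ≈ 555.1 K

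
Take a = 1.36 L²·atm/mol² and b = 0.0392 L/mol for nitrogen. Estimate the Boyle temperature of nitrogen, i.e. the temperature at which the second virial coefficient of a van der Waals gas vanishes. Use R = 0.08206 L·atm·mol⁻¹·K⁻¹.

T_B ≈ 422.8 K

For a van der Waals gas the second virial coefficient B₂ = b − a/(RT) vanishes at T_B = a/(Rb).
T_B = 1.36/(0.08206×0.0392) = 1.36/0.0032168 = 422.8 K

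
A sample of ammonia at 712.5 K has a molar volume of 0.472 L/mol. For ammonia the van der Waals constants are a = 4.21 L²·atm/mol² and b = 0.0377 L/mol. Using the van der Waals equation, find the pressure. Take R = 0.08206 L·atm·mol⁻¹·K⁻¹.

P = RT/(V_m − b) − a/V_m²
RT/(V_m − b) = (0.08206)(712.5)/(0.472 − 0.0377) = 58.468/0.43430 = 134.63 atm
a/V_m² = 4.21/(0.472)² = 18.897 atm
P = 134.63 − 18.897 = 115.7 atm

P ≈ 115.7 atm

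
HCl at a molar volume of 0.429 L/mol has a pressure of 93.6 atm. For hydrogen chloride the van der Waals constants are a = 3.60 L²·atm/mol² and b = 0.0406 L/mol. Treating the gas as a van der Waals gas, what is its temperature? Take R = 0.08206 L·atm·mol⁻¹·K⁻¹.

T ≈ 535.6 K

T = (P + a/V_m²)(V_m − b)/R
P + a/V_m² = 93.6 + 3.60/(0.429)² = 113.16 atm
V_m − b = 0.429 − 0.0406 = 0.38840 L/mol
T = (113.16)(0.38840)/0.08206 = 535.6 K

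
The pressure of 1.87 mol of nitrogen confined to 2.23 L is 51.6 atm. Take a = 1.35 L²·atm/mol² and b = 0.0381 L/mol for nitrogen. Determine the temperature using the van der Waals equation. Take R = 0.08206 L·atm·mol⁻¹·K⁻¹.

T = (P + a n²/V²)(V − nb)/(nR)
P + a n²/V² = 51.6 + (1.35)(1.87)²/(2.23)² = 52.549 atm
V − nb = 2.23 − (1.87)(0.0381) = 2.1588 L
T = (52.549)(2.1588)/((1.87)(0.08206)) = 739.3 K

T ≈ 739.3 K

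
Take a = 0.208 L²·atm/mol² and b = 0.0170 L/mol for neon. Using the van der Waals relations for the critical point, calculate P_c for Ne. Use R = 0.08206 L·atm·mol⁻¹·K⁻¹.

For a van der Waals gas, P_c = a/(27b²).
P_c = 0.208/(27×(0.0170)²) = 0.208/0.0078030 = 26.66 atm

P_c ≈ 26.66 atm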